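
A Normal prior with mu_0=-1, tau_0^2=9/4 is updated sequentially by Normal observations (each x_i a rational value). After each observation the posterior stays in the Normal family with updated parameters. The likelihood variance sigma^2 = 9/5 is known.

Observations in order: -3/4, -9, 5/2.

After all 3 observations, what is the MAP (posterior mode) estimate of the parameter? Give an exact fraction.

-161/76

obs 1: x=-3/4 → posterior Normal(-31/36, 1)
obs 2: x=-9 → posterior Normal(-211/56, 9/14)
obs 3: x=5/2 → posterior Normal(-161/76, 9/19)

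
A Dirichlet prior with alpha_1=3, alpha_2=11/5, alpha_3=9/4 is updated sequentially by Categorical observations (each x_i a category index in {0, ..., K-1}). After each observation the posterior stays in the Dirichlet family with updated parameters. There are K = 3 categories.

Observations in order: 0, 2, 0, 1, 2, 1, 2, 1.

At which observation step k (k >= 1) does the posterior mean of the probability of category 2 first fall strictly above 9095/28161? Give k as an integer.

obs 1: x=0 → posterior Dirichlet(4, 11/5, 9/4)
obs 2: x=2 → posterior Dirichlet(4, 11/5, 13/4)
obs 3: x=0 → posterior Dirichlet(5, 11/5, 13/4)
obs 4: x=1 → posterior Dirichlet(5, 16/5, 13/4)
obs 5: x=2 → posterior Dirichlet(5, 16/5, 17/4)
obs 6: x=1 → posterior Dirichlet(5, 21/5, 17/4)
obs 7: x=2 → posterior Dirichlet(5, 21/5, 21/4)
obs 8: x=1 → posterior Dirichlet(5, 26/5, 21/4)

k = 2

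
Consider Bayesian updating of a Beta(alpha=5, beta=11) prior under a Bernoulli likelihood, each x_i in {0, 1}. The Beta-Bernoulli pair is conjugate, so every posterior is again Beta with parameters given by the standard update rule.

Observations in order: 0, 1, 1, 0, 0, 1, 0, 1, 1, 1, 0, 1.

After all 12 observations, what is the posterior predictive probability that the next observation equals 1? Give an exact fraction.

3/7

obs 1: x=0 → posterior Beta(5, 12)
obs 2: x=1 → posterior Beta(6, 12)
obs 3: x=1 → posterior Beta(7, 12)
obs 4: x=0 → posterior Beta(7, 13)
obs 5: x=0 → posterior Beta(7, 14)
obs 6: x=1 → posterior Beta(8, 14)
obs 7: x=0 → posterior Beta(8, 15)
obs 8: x=1 → posterior Beta(9, 15)
obs 9: x=1 → posterior Beta(10, 15)
obs 10: x=1 → posterior Beta(11, 15)
obs 11: x=0 → posterior Beta(11, 16)
obs 12: x=1 → posterior Beta(12, 16)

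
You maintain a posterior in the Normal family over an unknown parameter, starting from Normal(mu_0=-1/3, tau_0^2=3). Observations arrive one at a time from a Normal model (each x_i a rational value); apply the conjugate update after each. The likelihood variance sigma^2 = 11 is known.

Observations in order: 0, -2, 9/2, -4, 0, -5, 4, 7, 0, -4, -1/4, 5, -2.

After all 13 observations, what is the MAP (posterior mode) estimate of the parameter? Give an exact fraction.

73/600

obs 1: x=0 → posterior Normal(-11/42, 33/14)
obs 2: x=-2 → posterior Normal(-29/51, 33/17)
obs 3: x=9/2 → posterior Normal(23/120, 33/20)
obs 4: x=-4 → posterior Normal(-49/138, 33/23)
obs 5: x=0 → posterior Normal(-49/156, 33/26)
obs 6: x=-5 → posterior Normal(-139/174, 33/29)
obs 7: x=4 → posterior Normal(-67/192, 33/32)
obs 8: x=7 → posterior Normal(59/210, 33/35)
obs 9: x=0 → posterior Normal(59/228, 33/38)
obs 10: x=-4 → posterior Normal(-13/246, 33/41)
obs 11: x=-1/4 → posterior Normal(-35/528, 3/4)
obs 12: x=5 → posterior Normal(145/564, 33/47)
obs 13: x=-2 → posterior Normal(73/600, 33/50)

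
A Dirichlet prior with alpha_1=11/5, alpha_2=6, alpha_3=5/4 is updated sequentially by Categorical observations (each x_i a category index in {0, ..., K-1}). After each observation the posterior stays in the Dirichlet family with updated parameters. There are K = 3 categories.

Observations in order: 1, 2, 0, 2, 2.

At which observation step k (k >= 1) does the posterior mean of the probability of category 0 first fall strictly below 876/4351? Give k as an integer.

obs 1: x=1 → posterior Dirichlet(11/5, 7, 5/4)
obs 2: x=2 → posterior Dirichlet(11/5, 7, 9/4)
obs 3: x=0 → posterior Dirichlet(16/5, 7, 9/4)
obs 4: x=2 → posterior Dirichlet(16/5, 7, 13/4)
obs 5: x=2 → posterior Dirichlet(16/5, 7, 17/4)

k = 2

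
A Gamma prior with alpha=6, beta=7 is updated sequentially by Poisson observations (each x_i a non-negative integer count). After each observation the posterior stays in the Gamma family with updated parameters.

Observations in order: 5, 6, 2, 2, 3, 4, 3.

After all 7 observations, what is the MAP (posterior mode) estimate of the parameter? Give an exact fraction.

obs 1: x=5 → posterior Gamma(11, 8)
obs 2: x=6 → posterior Gamma(17, 9)
obs 3: x=2 → posterior Gamma(19, 10)
obs 4: x=2 → posterior Gamma(21, 11)
obs 5: x=3 → posterior Gamma(24, 12)
obs 6: x=4 → posterior Gamma(28, 13)
obs 7: x=3 → posterior Gamma(31, 14)

15/7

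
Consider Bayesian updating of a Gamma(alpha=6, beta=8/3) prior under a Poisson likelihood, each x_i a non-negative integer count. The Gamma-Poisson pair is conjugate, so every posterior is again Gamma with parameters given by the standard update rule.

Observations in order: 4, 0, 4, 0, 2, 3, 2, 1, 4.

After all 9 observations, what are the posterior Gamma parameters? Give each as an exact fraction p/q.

alpha=26, beta=35/3

obs 1: x=4 → posterior Gamma(10, 11/3)
obs 2: x=0 → posterior Gamma(10, 14/3)
obs 3: x=4 → posterior Gamma(14, 17/3)
obs 4: x=0 → posterior Gamma(14, 20/3)
obs 5: x=2 → posterior Gamma(16, 23/3)
obs 6: x=3 → posterior Gamma(19, 26/3)
obs 7: x=2 → posterior Gamma(21, 29/3)
obs 8: x=1 → posterior Gamma(22, 32/3)
obs 9: x=4 → posterior Gamma(26, 35/3)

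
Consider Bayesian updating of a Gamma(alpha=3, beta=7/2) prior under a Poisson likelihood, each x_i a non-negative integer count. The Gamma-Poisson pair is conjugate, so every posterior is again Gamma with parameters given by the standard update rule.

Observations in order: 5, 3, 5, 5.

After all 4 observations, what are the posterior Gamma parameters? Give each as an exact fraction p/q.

alpha=21, beta=15/2

obs 1: x=5 → posterior Gamma(8, 9/2)
obs 2: x=3 → posterior Gamma(11, 11/2)
obs 3: x=5 → posterior Gamma(16, 13/2)
obs 4: x=5 → posterior Gamma(21, 15/2)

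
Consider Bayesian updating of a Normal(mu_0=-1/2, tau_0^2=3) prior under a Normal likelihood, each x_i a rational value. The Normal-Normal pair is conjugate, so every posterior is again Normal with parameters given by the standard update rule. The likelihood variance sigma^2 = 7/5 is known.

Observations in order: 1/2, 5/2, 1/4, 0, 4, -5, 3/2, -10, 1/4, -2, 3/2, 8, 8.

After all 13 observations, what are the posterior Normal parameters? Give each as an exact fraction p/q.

mu_0=139/202, tau_0^2=21/202

obs 1: x=1/2 → posterior Normal(2/11, 21/22)
obs 2: x=5/2 → posterior Normal(83/74, 21/37)
obs 3: x=1/4 → posterior Normal(181/208, 21/52)
obs 4: x=0 → posterior Normal(181/268, 21/67)
obs 5: x=4 → posterior Normal(421/328, 21/82)
obs 6: x=-5 → posterior Normal(121/388, 21/97)
obs 7: x=3/2 → posterior Normal(211/448, 3/16)
obs 8: x=-10 → posterior Normal(-389/508, 21/127)
obs 9: x=1/4 → posterior Normal(-187/284, 21/142)
obs 10: x=-2 → posterior Normal(-247/314, 21/157)
obs 11: x=3/2 → posterior Normal(-101/172, 21/172)
obs 12: x=8 → posterior Normal(19/187, 21/187)
obs 13: x=8 → posterior Normal(139/202, 21/202)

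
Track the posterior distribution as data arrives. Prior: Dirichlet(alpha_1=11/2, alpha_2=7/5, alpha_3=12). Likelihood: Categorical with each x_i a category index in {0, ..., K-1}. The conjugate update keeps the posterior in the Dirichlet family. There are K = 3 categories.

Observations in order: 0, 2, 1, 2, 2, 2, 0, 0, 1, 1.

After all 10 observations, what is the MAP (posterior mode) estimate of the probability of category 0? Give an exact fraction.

obs 1: x=0 → posterior Dirichlet(13/2, 7/5, 12)
obs 2: x=2 → posterior Dirichlet(13/2, 7/5, 13)
obs 3: x=1 → posterior Dirichlet(13/2, 12/5, 13)
obs 4: x=2 → posterior Dirichlet(13/2, 12/5, 14)
obs 5: x=2 → posterior Dirichlet(13/2, 12/5, 15)
obs 6: x=2 → posterior Dirichlet(13/2, 12/5, 16)
obs 7: x=0 → posterior Dirichlet(15/2, 12/5, 16)
obs 8: x=0 → posterior Dirichlet(17/2, 12/5, 16)
obs 9: x=1 → posterior Dirichlet(17/2, 17/5, 16)
obs 10: x=1 → posterior Dirichlet(17/2, 22/5, 16)

75/259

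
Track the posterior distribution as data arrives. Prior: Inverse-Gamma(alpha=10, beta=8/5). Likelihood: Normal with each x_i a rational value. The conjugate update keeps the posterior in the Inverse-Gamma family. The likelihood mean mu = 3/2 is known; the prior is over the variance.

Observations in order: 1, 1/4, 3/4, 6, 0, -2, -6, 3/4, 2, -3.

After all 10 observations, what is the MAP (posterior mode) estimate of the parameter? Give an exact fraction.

9411/2560

obs 1: x=1 → posterior Inverse-Gamma(21/2, 69/40)
obs 2: x=1/4 → posterior Inverse-Gamma(11, 401/160)
obs 3: x=3/4 → posterior Inverse-Gamma(23/2, 223/80)
obs 4: x=6 → posterior Inverse-Gamma(12, 1033/80)
obs 5: x=0 → posterior Inverse-Gamma(25/2, 1123/80)
obs 6: x=-2 → posterior Inverse-Gamma(13, 1613/80)
obs 7: x=-6 → posterior Inverse-Gamma(27/2, 3863/80)
obs 8: x=3/4 → posterior Inverse-Gamma(14, 7771/160)
obs 9: x=2 → posterior Inverse-Gamma(29/2, 7791/160)
obs 10: x=-3 → posterior Inverse-Gamma(15, 9411/160)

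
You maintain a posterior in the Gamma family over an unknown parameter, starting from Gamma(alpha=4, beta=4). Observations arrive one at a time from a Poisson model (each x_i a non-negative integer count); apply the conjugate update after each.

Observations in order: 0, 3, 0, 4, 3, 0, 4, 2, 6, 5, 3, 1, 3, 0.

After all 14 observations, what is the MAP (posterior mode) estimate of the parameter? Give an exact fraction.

37/18

obs 1: x=0 → posterior Gamma(4, 5)
obs 2: x=3 → posterior Gamma(7, 6)
obs 3: x=0 → posterior Gamma(7, 7)
obs 4: x=4 → posterior Gamma(11, 8)
obs 5: x=3 → posterior Gamma(14, 9)
obs 6: x=0 → posterior Gamma(14, 10)
obs 7: x=4 → posterior Gamma(18, 11)
obs 8: x=2 → posterior Gamma(20, 12)
obs 9: x=6 → posterior Gamma(26, 13)
obs 10: x=5 → posterior Gamma(31, 14)
obs 11: x=3 → posterior Gamma(34, 15)
obs 12: x=1 → posterior Gamma(35, 16)
obs 13: x=3 → posterior Gamma(38, 17)
obs 14: x=0 → posterior Gamma(38, 18)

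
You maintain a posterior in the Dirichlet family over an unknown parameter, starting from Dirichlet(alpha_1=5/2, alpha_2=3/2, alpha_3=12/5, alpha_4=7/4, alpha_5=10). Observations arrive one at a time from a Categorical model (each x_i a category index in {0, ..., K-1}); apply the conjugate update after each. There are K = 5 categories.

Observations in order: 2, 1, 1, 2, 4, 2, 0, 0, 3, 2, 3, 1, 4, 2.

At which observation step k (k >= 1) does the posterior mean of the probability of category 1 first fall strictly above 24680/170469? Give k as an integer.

k = 3

obs 1: x=2 → posterior Dirichlet(5/2, 3/2, 17/5, 7/4, 10)
obs 2: x=1 → posterior Dirichlet(5/2, 5/2, 17/5, 7/4, 10)
obs 3: x=1 → posterior Dirichlet(5/2, 7/2, 17/5, 7/4, 10)
obs 4: x=2 → posterior Dirichlet(5/2, 7/2, 22/5, 7/4, 10)
obs 5: x=4 → posterior Dirichlet(5/2, 7/2, 22/5, 7/4, 11)
obs 6: x=2 → posterior Dirichlet(5/2, 7/2, 27/5, 7/4, 11)
obs 7: x=0 → posterior Dirichlet(7/2, 7/2, 27/5, 7/4, 11)
obs 8: x=0 → posterior Dirichlet(9/2, 7/2, 27/5, 7/4, 11)
obs 9: x=3 → posterior Dirichlet(9/2, 7/2, 27/5, 11/4, 11)
obs 10: x=2 → posterior Dirichlet(9/2, 7/2, 32/5, 11/4, 11)
obs 11: x=3 → posterior Dirichlet(9/2, 7/2, 32/5, 15/4, 11)
obs 12: x=1 → posterior Dirichlet(9/2, 9/2, 32/5, 15/4, 11)
obs 13: x=4 → posterior Dirichlet(9/2, 9/2, 32/5, 15/4, 12)
obs 14: x=2 → posterior Dirichlet(9/2, 9/2, 37/5, 15/4, 12)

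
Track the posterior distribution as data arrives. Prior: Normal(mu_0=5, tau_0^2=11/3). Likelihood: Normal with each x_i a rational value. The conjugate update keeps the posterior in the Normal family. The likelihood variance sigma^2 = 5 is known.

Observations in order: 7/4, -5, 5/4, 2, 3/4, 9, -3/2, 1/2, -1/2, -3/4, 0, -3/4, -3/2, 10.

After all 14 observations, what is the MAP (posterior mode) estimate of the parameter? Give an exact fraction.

obs 1: x=7/4 → posterior Normal(29/8, 55/26)
obs 2: x=-5 → posterior Normal(157/148, 55/37)
obs 3: x=5/4 → posterior Normal(53/48, 55/48)
obs 4: x=2 → posterior Normal(75/59, 55/59)
obs 5: x=3/4 → posterior Normal(333/280, 11/14)
obs 6: x=9 → posterior Normal(9/4, 55/81)
obs 7: x=-3/2 → posterior Normal(663/368, 55/92)
obs 8: x=1/2 → posterior Normal(685/412, 55/103)
obs 9: x=-1/2 → posterior Normal(221/152, 55/114)
obs 10: x=-3/4 → posterior Normal(63/50, 11/25)
obs 11: x=0 → posterior Normal(315/272, 55/136)
obs 12: x=-3/4 → posterior Normal(199/196, 55/147)
obs 13: x=-3/2 → posterior Normal(531/632, 55/158)
obs 14: x=10 → posterior Normal(971/676, 55/169)

971/676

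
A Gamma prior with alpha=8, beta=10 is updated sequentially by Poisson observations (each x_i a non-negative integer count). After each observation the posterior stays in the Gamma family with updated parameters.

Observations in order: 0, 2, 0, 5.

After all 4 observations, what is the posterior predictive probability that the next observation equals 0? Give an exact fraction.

155568095557812224/437893890380859375

obs 1: x=0 → posterior Gamma(8, 11)
obs 2: x=2 → posterior Gamma(10, 12)
obs 3: x=0 → posterior Gamma(10, 13)
obs 4: x=5 → posterior Gamma(15, 14)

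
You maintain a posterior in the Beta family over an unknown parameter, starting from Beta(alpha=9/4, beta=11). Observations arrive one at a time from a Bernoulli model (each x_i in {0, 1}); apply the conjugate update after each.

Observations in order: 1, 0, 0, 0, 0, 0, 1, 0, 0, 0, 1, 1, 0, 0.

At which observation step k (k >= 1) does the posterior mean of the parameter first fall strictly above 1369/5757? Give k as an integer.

obs 1: x=1 → posterior Beta(13/4, 11)
obs 2: x=0 → posterior Beta(13/4, 12)
obs 3: x=0 → posterior Beta(13/4, 13)
obs 4: x=0 → posterior Beta(13/4, 14)
obs 5: x=0 → posterior Beta(13/4, 15)
obs 6: x=0 → posterior Beta(13/4, 16)
obs 7: x=1 → posterior Beta(17/4, 16)
obs 8: x=0 → posterior Beta(17/4, 17)
obs 9: x=0 → posterior Beta(17/4, 18)
obs 10: x=0 → posterior Beta(17/4, 19)
obs 11: x=1 → posterior Beta(21/4, 19)
obs 12: x=1 → posterior Beta(25/4, 19)
obs 13: x=0 → posterior Beta(25/4, 20)
obs 14: x=0 → posterior Beta(25/4, 21)

k = 12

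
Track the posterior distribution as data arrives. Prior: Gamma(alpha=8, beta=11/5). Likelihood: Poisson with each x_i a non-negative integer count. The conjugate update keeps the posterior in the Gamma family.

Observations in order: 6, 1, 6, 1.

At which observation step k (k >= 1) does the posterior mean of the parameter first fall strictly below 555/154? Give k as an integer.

obs 1: x=6 → posterior Gamma(14, 16/5)
obs 2: x=1 → posterior Gamma(15, 21/5)
obs 3: x=6 → posterior Gamma(21, 26/5)
obs 4: x=1 → posterior Gamma(22, 31/5)

k = 2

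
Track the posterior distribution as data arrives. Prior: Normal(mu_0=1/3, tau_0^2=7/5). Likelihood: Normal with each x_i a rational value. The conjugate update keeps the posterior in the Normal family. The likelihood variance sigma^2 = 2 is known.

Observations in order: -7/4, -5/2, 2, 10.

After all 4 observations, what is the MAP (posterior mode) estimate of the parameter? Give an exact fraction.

691/456

obs 1: x=-7/4 → posterior Normal(-107/204, 14/17)
obs 2: x=-5/2 → posterior Normal(-317/288, 7/12)
obs 3: x=2 → posterior Normal(-149/372, 14/31)
obs 4: x=10 → posterior Normal(691/456, 7/19)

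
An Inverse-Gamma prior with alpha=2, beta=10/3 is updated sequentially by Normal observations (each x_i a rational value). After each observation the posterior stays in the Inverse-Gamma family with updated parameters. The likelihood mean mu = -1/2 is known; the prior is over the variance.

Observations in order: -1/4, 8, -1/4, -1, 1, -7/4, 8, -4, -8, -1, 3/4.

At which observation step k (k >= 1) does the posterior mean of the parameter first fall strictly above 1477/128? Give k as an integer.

k = 2

obs 1: x=-1/4 → posterior Inverse-Gamma(5/2, 323/96)
obs 2: x=8 → posterior Inverse-Gamma(3, 3791/96)
obs 3: x=-1/4 → posterior Inverse-Gamma(7/2, 1897/48)
obs 4: x=-1 → posterior Inverse-Gamma(4, 1903/48)
obs 5: x=1 → posterior Inverse-Gamma(9/2, 1957/48)
obs 6: x=-7/4 → posterior Inverse-Gamma(5, 3989/96)
obs 7: x=8 → posterior Inverse-Gamma(11/2, 7457/96)
obs 8: x=-4 → posterior Inverse-Gamma(6, 8045/96)
obs 9: x=-8 → posterior Inverse-Gamma(13/2, 10745/96)
obs 10: x=-1 → posterior Inverse-Gamma(7, 10757/96)
obs 11: x=3/4 → posterior Inverse-Gamma(15/2, 677/6)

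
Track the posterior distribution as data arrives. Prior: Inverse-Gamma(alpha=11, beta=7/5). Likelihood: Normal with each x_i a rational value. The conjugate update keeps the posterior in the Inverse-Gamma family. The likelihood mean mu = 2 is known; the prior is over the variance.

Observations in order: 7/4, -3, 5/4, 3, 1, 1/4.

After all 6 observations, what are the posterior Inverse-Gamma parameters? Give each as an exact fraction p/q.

obs 1: x=7/4 → posterior Inverse-Gamma(23/2, 229/160)
obs 2: x=-3 → posterior Inverse-Gamma(12, 2229/160)
obs 3: x=5/4 → posterior Inverse-Gamma(25/2, 1137/80)
obs 4: x=3 → posterior Inverse-Gamma(13, 1177/80)
obs 5: x=1 → posterior Inverse-Gamma(27/2, 1217/80)
obs 6: x=1/4 → posterior Inverse-Gamma(14, 2679/160)

alpha=14, beta=2679/160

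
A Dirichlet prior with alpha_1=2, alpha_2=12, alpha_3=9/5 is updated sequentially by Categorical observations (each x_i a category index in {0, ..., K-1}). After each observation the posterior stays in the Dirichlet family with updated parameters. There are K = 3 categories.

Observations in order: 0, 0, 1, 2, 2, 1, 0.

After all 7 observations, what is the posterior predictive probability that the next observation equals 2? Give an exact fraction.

1/6

obs 1: x=0 → posterior Dirichlet(3, 12, 9/5)
obs 2: x=0 → posterior Dirichlet(4, 12, 9/5)
obs 3: x=1 → posterior Dirichlet(4, 13, 9/5)
obs 4: x=2 → posterior Dirichlet(4, 13, 14/5)
obs 5: x=2 → posterior Dirichlet(4, 13, 19/5)
obs 6: x=1 → posterior Dirichlet(4, 14, 19/5)
obs 7: x=0 → posterior Dirichlet(5, 14, 19/5)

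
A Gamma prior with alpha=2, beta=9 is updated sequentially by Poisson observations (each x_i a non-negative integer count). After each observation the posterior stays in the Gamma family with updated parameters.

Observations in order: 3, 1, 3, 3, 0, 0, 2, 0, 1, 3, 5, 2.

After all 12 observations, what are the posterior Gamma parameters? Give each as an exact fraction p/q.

obs 1: x=3 → posterior Gamma(5, 10)
obs 2: x=1 → posterior Gamma(6, 11)
obs 3: x=3 → posterior Gamma(9, 12)
obs 4: x=3 → posterior Gamma(12, 13)
obs 5: x=0 → posterior Gamma(12, 14)
obs 6: x=0 → posterior Gamma(12, 15)
obs 7: x=2 → posterior Gamma(14, 16)
obs 8: x=0 → posterior Gamma(14, 17)
obs 9: x=1 → posterior Gamma(15, 18)
obs 10: x=3 → posterior Gamma(18, 19)
obs 11: x=5 → posterior Gamma(23, 20)
obs 12: x=2 → posterior Gamma(25, 21)

alpha=25, beta=21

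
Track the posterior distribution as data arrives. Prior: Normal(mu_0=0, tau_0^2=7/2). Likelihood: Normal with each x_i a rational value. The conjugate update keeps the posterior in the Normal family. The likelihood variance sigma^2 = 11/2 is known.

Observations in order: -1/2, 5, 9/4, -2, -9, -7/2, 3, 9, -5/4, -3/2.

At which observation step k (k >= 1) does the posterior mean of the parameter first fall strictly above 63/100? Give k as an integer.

k = 2

obs 1: x=-1/2 → posterior Normal(-7/36, 77/36)
obs 2: x=5 → posterior Normal(63/50, 77/50)
obs 3: x=9/4 → posterior Normal(189/128, 77/64)
obs 4: x=-2 → posterior Normal(133/156, 77/78)
obs 5: x=-9 → posterior Normal(-119/184, 77/92)
obs 6: x=-7/2 → posterior Normal(-217/212, 77/106)
obs 7: x=3 → posterior Normal(-133/240, 77/120)
obs 8: x=9 → posterior Normal(119/268, 77/134)
obs 9: x=-5/4 → posterior Normal(21/74, 77/148)
obs 10: x=-3/2 → posterior Normal(7/54, 77/162)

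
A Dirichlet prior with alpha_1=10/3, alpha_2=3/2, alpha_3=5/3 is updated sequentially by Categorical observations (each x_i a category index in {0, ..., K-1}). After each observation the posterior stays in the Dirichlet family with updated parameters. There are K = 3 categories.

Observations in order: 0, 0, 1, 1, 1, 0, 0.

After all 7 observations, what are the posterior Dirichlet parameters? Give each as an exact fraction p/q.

obs 1: x=0 → posterior Dirichlet(13/3, 3/2, 5/3)
obs 2: x=0 → posterior Dirichlet(16/3, 3/2, 5/3)
obs 3: x=1 → posterior Dirichlet(16/3, 5/2, 5/3)
obs 4: x=1 → posterior Dirichlet(16/3, 7/2, 5/3)
obs 5: x=1 → posterior Dirichlet(16/3, 9/2, 5/3)
obs 6: x=0 → posterior Dirichlet(19/3, 9/2, 5/3)
obs 7: x=0 → posterior Dirichlet(22/3, 9/2, 5/3)

alpha_1=22/3, alpha_2=9/2, alpha_3=5/3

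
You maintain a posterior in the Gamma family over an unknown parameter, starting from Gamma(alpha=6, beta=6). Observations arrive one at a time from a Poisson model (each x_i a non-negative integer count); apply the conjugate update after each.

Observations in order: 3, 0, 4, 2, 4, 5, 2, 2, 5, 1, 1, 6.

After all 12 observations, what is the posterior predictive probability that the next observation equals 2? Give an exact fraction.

obs 1: x=3 → posterior Gamma(9, 7)
obs 2: x=0 → posterior Gamma(9, 8)
obs 3: x=4 → posterior Gamma(13, 9)
obs 4: x=2 → posterior Gamma(15, 10)
obs 5: x=4 → posterior Gamma(19, 11)
obs 6: x=5 → posterior Gamma(24, 12)
obs 7: x=2 → posterior Gamma(26, 13)
obs 8: x=2 → posterior Gamma(28, 14)
obs 9: x=5 → posterior Gamma(33, 15)
obs 10: x=1 → posterior Gamma(34, 16)
obs 11: x=1 → posterior Gamma(35, 17)
obs 12: x=6 → posterior Gamma(41, 18)

2518696627696747155940229761683173816838437151071797248/9691808871033067112824380501725664483616416540730367659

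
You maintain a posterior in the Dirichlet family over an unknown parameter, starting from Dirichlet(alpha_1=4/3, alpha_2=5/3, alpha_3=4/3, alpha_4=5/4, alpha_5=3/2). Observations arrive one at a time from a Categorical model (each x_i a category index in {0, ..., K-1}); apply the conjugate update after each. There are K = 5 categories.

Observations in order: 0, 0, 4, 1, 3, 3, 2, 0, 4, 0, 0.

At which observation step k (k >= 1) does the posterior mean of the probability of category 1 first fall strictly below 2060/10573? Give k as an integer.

obs 1: x=0 → posterior Dirichlet(7/3, 5/3, 4/3, 5/4, 3/2)
obs 2: x=0 → posterior Dirichlet(10/3, 5/3, 4/3, 5/4, 3/2)
obs 3: x=4 → posterior Dirichlet(10/3, 5/3, 4/3, 5/4, 5/2)
obs 4: x=1 → posterior Dirichlet(10/3, 8/3, 4/3, 5/4, 5/2)
obs 5: x=3 → posterior Dirichlet(10/3, 8/3, 4/3, 9/4, 5/2)
obs 6: x=3 → posterior Dirichlet(10/3, 8/3, 4/3, 13/4, 5/2)
obs 7: x=2 → posterior Dirichlet(10/3, 8/3, 7/3, 13/4, 5/2)
obs 8: x=0 → posterior Dirichlet(13/3, 8/3, 7/3, 13/4, 5/2)
obs 9: x=4 → posterior Dirichlet(13/3, 8/3, 7/3, 13/4, 7/2)
obs 10: x=0 → posterior Dirichlet(16/3, 8/3, 7/3, 13/4, 7/2)
obs 11: x=0 → posterior Dirichlet(19/3, 8/3, 7/3, 13/4, 7/2)

k = 2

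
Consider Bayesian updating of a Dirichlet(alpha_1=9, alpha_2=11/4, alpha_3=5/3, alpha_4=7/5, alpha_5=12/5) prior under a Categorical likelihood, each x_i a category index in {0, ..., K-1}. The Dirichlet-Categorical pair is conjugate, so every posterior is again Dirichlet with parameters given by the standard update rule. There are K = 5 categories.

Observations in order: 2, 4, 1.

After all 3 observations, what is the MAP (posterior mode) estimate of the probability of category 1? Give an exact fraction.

obs 1: x=2 → posterior Dirichlet(9, 11/4, 8/3, 7/5, 12/5)
obs 2: x=4 → posterior Dirichlet(9, 11/4, 8/3, 7/5, 17/5)
obs 3: x=1 → posterior Dirichlet(9, 15/4, 8/3, 7/5, 17/5)

15/83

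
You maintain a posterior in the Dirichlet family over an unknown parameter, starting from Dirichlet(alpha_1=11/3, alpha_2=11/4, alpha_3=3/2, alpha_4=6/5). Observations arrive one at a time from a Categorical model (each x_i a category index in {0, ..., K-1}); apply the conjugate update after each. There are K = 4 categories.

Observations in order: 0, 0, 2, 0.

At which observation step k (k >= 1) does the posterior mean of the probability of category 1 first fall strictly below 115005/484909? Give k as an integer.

obs 1: x=0 → posterior Dirichlet(14/3, 11/4, 3/2, 6/5)
obs 2: x=0 → posterior Dirichlet(17/3, 11/4, 3/2, 6/5)
obs 3: x=2 → posterior Dirichlet(17/3, 11/4, 5/2, 6/5)
obs 4: x=0 → posterior Dirichlet(20/3, 11/4, 5/2, 6/5)

k = 3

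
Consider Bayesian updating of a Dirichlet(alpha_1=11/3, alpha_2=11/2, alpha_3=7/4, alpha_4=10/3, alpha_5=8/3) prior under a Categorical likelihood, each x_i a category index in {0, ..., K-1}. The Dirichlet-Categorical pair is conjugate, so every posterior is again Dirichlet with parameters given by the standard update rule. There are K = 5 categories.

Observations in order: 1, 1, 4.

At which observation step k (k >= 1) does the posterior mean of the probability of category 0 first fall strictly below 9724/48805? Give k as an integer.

obs 1: x=1 → posterior Dirichlet(11/3, 13/2, 7/4, 10/3, 8/3)
obs 2: x=1 → posterior Dirichlet(11/3, 15/2, 7/4, 10/3, 8/3)
obs 3: x=4 → posterior Dirichlet(11/3, 15/2, 7/4, 10/3, 11/3)

k = 2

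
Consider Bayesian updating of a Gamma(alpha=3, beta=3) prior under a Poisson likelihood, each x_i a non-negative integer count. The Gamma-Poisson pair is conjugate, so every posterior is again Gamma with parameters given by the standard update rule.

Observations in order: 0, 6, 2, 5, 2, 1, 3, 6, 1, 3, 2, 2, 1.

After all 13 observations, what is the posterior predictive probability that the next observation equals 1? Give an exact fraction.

13202041157530128899789145217407830011540406272/57155629504430816618802078994918975878812205409

obs 1: x=0 → posterior Gamma(3, 4)
obs 2: x=6 → posterior Gamma(9, 5)
obs 3: x=2 → posterior Gamma(11, 6)
obs 4: x=5 → posterior Gamma(16, 7)
obs 5: x=2 → posterior Gamma(18, 8)
obs 6: x=1 → posterior Gamma(19, 9)
obs 7: x=3 → posterior Gamma(22, 10)
obs 8: x=6 → posterior Gamma(28, 11)
obs 9: x=1 → posterior Gamma(29, 12)
obs 10: x=3 → posterior Gamma(32, 13)
obs 11: x=2 → posterior Gamma(34, 14)
obs 12: x=2 → posterior Gamma(36, 15)
obs 13: x=1 → posterior Gamma(37, 16)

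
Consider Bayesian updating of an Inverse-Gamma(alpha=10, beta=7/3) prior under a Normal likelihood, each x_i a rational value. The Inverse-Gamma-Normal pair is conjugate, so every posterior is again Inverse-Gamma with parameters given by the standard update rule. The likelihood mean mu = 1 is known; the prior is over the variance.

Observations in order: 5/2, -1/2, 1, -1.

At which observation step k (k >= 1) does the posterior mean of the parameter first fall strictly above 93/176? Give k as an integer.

k = 4

obs 1: x=5/2 → posterior Inverse-Gamma(21/2, 83/24)
obs 2: x=-1/2 → posterior Inverse-Gamma(11, 55/12)
obs 3: x=1 → posterior Inverse-Gamma(23/2, 55/12)
obs 4: x=-1 → posterior Inverse-Gamma(12, 79/12)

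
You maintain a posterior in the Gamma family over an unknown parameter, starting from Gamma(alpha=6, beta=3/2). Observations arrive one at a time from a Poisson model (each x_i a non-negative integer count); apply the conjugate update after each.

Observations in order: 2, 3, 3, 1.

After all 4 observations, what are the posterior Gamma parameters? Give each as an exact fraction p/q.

alpha=15, beta=11/2

obs 1: x=2 → posterior Gamma(8, 5/2)
obs 2: x=3 → posterior Gamma(11, 7/2)
obs 3: x=3 → posterior Gamma(14, 9/2)
obs 4: x=1 → posterior Gamma(15, 11/2)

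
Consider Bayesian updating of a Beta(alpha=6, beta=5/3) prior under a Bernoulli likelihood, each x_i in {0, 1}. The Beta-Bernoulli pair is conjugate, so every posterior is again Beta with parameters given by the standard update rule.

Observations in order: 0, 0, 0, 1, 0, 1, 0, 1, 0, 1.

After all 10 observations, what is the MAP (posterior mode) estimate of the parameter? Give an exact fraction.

27/47

obs 1: x=0 → posterior Beta(6, 8/3)
obs 2: x=0 → posterior Beta(6, 11/3)
obs 3: x=0 → posterior Beta(6, 14/3)
obs 4: x=1 → posterior Beta(7, 14/3)
obs 5: x=0 → posterior Beta(7, 17/3)
obs 6: x=1 → posterior Beta(8, 17/3)
obs 7: x=0 → posterior Beta(8, 20/3)
obs 8: x=1 → posterior Beta(9, 20/3)
obs 9: x=0 → posterior Beta(9, 23/3)
obs 10: x=1 → posterior Beta(10, 23/3)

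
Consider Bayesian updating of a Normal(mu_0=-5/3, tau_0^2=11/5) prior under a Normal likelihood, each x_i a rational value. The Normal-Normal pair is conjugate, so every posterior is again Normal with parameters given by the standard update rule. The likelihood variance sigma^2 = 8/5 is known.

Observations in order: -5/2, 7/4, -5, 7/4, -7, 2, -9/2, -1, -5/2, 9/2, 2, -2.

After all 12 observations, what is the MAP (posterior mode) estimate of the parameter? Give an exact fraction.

obs 1: x=-5/2 → posterior Normal(-245/114, 88/95)
obs 2: x=7/4 → posterior Normal(-259/360, 44/75)
obs 3: x=-5 → posterior Normal(-919/492, 88/205)
obs 4: x=7/4 → posterior Normal(-43/39, 22/65)
obs 5: x=-7 → posterior Normal(-403/189, 88/315)
obs 6: x=2 → posterior Normal(-337/222, 44/185)
obs 7: x=-9/2 → posterior Normal(-971/510, 88/425)
obs 8: x=-1 → posterior Normal(-1037/576, 11/60)
obs 9: x=-5/2 → posterior Normal(-601/321, 88/535)
obs 10: x=9/2 → posterior Normal(-905/708, 44/295)
obs 11: x=2 → posterior Normal(-773/774, 88/645)
obs 12: x=-2 → posterior Normal(-181/168, 22/175)

-181/168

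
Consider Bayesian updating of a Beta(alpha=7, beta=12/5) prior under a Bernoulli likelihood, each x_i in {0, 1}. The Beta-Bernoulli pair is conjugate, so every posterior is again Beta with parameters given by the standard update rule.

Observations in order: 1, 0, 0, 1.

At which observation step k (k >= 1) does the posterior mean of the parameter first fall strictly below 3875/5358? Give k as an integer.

k = 2

obs 1: x=1 → posterior Beta(8, 12/5)
obs 2: x=0 → posterior Beta(8, 17/5)
obs 3: x=0 → posterior Beta(8, 22/5)
obs 4: x=1 → posterior Beta(9, 22/5)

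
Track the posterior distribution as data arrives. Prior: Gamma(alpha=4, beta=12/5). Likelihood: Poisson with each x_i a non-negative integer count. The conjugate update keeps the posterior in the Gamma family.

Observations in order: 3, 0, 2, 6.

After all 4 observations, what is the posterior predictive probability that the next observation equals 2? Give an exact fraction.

113336795588871485128704000/456487940826035155404146917

obs 1: x=3 → posterior Gamma(7, 17/5)
obs 2: x=0 → posterior Gamma(7, 22/5)
obs 3: x=2 → posterior Gamma(9, 27/5)
obs 4: x=6 → posterior Gamma(15, 32/5)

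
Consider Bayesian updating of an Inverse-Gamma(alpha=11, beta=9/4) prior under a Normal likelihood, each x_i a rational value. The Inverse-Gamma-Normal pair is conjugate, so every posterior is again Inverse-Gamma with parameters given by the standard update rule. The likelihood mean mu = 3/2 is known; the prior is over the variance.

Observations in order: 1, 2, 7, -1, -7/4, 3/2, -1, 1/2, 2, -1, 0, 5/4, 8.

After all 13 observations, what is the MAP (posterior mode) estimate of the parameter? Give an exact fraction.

883/296

obs 1: x=1 → posterior Inverse-Gamma(23/2, 19/8)
obs 2: x=2 → posterior Inverse-Gamma(12, 5/2)
obs 3: x=7 → posterior Inverse-Gamma(25/2, 141/8)
obs 4: x=-1 → posterior Inverse-Gamma(13, 83/4)
obs 5: x=-7/4 → posterior Inverse-Gamma(27/2, 833/32)
obs 6: x=3/2 → posterior Inverse-Gamma(14, 833/32)
obs 7: x=-1 → posterior Inverse-Gamma(29/2, 933/32)
obs 8: x=1/2 → posterior Inverse-Gamma(15, 949/32)
obs 9: x=2 → posterior Inverse-Gamma(31/2, 953/32)
obs 10: x=-1 → posterior Inverse-Gamma(16, 1053/32)
obs 11: x=0 → posterior Inverse-Gamma(33/2, 1089/32)
obs 12: x=5/4 → posterior Inverse-Gamma(17, 545/16)
obs 13: x=8 → posterior Inverse-Gamma(35/2, 883/16)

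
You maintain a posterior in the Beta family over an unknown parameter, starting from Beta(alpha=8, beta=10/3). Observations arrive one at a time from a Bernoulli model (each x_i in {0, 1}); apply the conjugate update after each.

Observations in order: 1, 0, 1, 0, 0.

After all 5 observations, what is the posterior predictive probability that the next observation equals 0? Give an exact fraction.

obs 1: x=1 → posterior Beta(9, 10/3)
obs 2: x=0 → posterior Beta(9, 13/3)
obs 3: x=1 → posterior Beta(10, 13/3)
obs 4: x=0 → posterior Beta(10, 16/3)
obs 5: x=0 → posterior Beta(10, 19/3)

19/49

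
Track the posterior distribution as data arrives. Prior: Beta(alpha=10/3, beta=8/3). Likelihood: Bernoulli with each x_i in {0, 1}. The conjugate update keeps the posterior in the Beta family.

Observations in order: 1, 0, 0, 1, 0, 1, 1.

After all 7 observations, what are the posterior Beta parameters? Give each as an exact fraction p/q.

alpha=22/3, beta=17/3

obs 1: x=1 → posterior Beta(13/3, 8/3)
obs 2: x=0 → posterior Beta(13/3, 11/3)
obs 3: x=0 → posterior Beta(13/3, 14/3)
obs 4: x=1 → posterior Beta(16/3, 14/3)
obs 5: x=0 → posterior Beta(16/3, 17/3)
obs 6: x=1 → posterior Beta(19/3, 17/3)
obs 7: x=1 → posterior Beta(22/3, 17/3)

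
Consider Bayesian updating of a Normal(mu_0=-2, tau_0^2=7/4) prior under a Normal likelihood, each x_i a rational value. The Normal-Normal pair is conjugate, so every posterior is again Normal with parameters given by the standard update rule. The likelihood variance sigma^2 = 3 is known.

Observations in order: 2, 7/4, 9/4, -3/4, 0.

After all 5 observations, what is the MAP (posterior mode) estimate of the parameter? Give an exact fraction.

obs 1: x=2 → posterior Normal(-10/19, 21/19)
obs 2: x=7/4 → posterior Normal(9/104, 21/26)
obs 3: x=9/4 → posterior Normal(6/11, 7/11)
obs 4: x=-3/4 → posterior Normal(51/160, 21/40)
obs 5: x=0 → posterior Normal(51/188, 21/47)

51/188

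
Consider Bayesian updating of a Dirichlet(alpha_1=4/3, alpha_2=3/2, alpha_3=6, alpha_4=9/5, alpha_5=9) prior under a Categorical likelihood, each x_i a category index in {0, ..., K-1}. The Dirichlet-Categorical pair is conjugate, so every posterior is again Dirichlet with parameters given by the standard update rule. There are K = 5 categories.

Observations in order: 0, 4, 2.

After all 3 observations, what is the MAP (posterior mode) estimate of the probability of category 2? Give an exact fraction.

180/529

obs 1: x=0 → posterior Dirichlet(7/3, 3/2, 6, 9/5, 9)
obs 2: x=4 → posterior Dirichlet(7/3, 3/2, 6, 9/5, 10)
obs 3: x=2 → posterior Dirichlet(7/3, 3/2, 7, 9/5, 10)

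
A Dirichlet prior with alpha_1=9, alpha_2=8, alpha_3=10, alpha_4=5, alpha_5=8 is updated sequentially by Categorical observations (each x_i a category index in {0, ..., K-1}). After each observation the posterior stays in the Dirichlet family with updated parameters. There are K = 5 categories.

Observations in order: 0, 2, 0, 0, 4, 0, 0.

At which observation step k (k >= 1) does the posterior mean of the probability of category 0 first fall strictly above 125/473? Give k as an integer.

k = 4

obs 1: x=0 → posterior Dirichlet(10, 8, 10, 5, 8)
obs 2: x=2 → posterior Dirichlet(10, 8, 11, 5, 8)
obs 3: x=0 → posterior Dirichlet(11, 8, 11, 5, 8)
obs 4: x=0 → posterior Dirichlet(12, 8, 11, 5, 8)
obs 5: x=4 → posterior Dirichlet(12, 8, 11, 5, 9)
obs 6: x=0 → posterior Dirichlet(13, 8, 11, 5, 9)
obs 7: x=0 → posterior Dirichlet(14, 8, 11, 5, 9)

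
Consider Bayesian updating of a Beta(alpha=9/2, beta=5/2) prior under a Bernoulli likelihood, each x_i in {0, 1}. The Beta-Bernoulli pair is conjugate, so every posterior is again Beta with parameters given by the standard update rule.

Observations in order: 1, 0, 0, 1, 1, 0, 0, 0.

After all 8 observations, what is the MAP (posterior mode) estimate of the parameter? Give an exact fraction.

obs 1: x=1 → posterior Beta(11/2, 5/2)
obs 2: x=0 → posterior Beta(11/2, 7/2)
obs 3: x=0 → posterior Beta(11/2, 9/2)
obs 4: x=1 → posterior Beta(13/2, 9/2)
obs 5: x=1 → posterior Beta(15/2, 9/2)
obs 6: x=0 → posterior Beta(15/2, 11/2)
obs 7: x=0 → posterior Beta(15/2, 13/2)
obs 8: x=0 → posterior Beta(15/2, 15/2)

1/2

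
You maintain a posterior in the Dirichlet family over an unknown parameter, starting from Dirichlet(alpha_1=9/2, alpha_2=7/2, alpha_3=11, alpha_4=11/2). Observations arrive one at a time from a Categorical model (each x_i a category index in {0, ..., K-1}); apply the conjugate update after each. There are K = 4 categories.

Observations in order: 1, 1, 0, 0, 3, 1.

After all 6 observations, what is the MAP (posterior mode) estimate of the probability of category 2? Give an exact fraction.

obs 1: x=1 → posterior Dirichlet(9/2, 9/2, 11, 11/2)
obs 2: x=1 → posterior Dirichlet(9/2, 11/2, 11, 11/2)
obs 3: x=0 → posterior Dirichlet(11/2, 11/2, 11, 11/2)
obs 4: x=0 → posterior Dirichlet(13/2, 11/2, 11, 11/2)
obs 5: x=3 → posterior Dirichlet(13/2, 11/2, 11, 13/2)
obs 6: x=1 → posterior Dirichlet(13/2, 13/2, 11, 13/2)

20/53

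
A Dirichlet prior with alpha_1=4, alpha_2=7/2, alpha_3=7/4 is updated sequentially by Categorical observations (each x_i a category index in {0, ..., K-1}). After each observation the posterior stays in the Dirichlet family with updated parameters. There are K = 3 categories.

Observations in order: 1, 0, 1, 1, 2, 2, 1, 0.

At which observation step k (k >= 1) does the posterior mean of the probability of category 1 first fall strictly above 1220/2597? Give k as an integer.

obs 1: x=1 → posterior Dirichlet(4, 9/2, 7/4)
obs 2: x=0 → posterior Dirichlet(5, 9/2, 7/4)
obs 3: x=1 → posterior Dirichlet(5, 11/2, 7/4)
obs 4: x=1 → posterior Dirichlet(5, 13/2, 7/4)
obs 5: x=2 → posterior Dirichlet(5, 13/2, 11/4)
obs 6: x=2 → posterior Dirichlet(5, 13/2, 15/4)
obs 7: x=1 → posterior Dirichlet(5, 15/2, 15/4)
obs 8: x=0 → posterior Dirichlet(6, 15/2, 15/4)

k = 4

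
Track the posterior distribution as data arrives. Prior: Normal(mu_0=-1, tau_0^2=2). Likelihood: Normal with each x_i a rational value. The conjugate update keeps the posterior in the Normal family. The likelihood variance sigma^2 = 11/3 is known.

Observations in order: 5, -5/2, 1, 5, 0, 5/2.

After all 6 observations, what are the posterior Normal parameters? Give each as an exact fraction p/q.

obs 1: x=5 → posterior Normal(19/17, 22/17)
obs 2: x=-5/2 → posterior Normal(4/23, 22/23)
obs 3: x=1 → posterior Normal(10/29, 22/29)
obs 4: x=5 → posterior Normal(8/7, 22/35)
obs 5: x=0 → posterior Normal(40/41, 22/41)
obs 6: x=5/2 → posterior Normal(55/47, 22/47)

mu_0=55/47, tau_0^2=22/47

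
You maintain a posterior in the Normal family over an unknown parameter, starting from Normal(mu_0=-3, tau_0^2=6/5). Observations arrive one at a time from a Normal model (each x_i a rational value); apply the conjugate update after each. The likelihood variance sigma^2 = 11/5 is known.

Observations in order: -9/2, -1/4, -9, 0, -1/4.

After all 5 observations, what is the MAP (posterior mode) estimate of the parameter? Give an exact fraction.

obs 1: x=-9/2 → posterior Normal(-60/17, 66/85)
obs 2: x=-1/4 → posterior Normal(-123/46, 66/115)
obs 3: x=-9 → posterior Normal(-231/58, 66/145)
obs 4: x=0 → posterior Normal(-33/10, 66/175)
obs 5: x=-1/4 → posterior Normal(-117/41, 66/205)

-117/41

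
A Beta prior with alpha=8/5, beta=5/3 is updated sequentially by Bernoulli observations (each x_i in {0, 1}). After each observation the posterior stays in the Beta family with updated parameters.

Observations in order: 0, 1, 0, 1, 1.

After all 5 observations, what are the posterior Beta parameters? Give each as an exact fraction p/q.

obs 1: x=0 → posterior Beta(8/5, 8/3)
obs 2: x=1 → posterior Beta(13/5, 8/3)
obs 3: x=0 → posterior Beta(13/5, 11/3)
obs 4: x=1 → posterior Beta(18/5, 11/3)
obs 5: x=1 → posterior Beta(23/5, 11/3)

alpha=23/5, beta=11/3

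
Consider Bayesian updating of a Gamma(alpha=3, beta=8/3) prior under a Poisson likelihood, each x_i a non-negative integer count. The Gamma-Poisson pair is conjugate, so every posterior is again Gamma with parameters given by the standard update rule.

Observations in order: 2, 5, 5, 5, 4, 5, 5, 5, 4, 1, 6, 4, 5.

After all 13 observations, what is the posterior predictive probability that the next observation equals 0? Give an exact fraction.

450581771556111338275674045877053763254604045483706902513740322763308286577584503071213993258963983/17347234759768070944119244813919067382812500000000000000000000000000000000000000000000000000000000000

obs 1: x=2 → posterior Gamma(5, 11/3)
obs 2: x=5 → posterior Gamma(10, 14/3)
obs 3: x=5 → posterior Gamma(15, 17/3)
obs 4: x=5 → posterior Gamma(20, 20/3)
obs 5: x=4 → posterior Gamma(24, 23/3)
obs 6: x=5 → posterior Gamma(29, 26/3)
obs 7: x=5 → posterior Gamma(34, 29/3)
obs 8: x=5 → posterior Gamma(39, 32/3)
obs 9: x=4 → posterior Gamma(43, 35/3)
obs 10: x=1 → posterior Gamma(44, 38/3)
obs 11: x=6 → posterior Gamma(50, 41/3)
obs 12: x=4 → posterior Gamma(54, 44/3)
obs 13: x=5 → posterior Gamma(59, 47/3)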